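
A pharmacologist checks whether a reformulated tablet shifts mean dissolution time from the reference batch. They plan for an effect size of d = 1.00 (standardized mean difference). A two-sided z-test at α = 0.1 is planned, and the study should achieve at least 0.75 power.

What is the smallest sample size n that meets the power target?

n = 6

Set Φ(δ − 1.645) = 0.75; then δ − 1.645 = Φ⁻¹(0.75) = 0.674, giving δ = 2.319.
(Ignoring the negligible lower-tail rejection probability gives the usual closed-form inversion.)
δ = d·√n ⇒ n = (δ/d)² = (2.319 / 1.00)² = 5.38.
Round up to the next whole unit.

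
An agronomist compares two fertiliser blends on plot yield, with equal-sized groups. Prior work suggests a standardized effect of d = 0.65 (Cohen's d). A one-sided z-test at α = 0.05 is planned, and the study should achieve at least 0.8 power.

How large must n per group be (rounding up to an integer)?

Set Φ(δ − 1.645) = 0.8; then δ − 1.645 = Φ⁻¹(0.8) = 0.842, giving δ = 2.486.
δ = d·√(n/2) ⇒ n = 2(δ/d)² = 2 × (2.486 / 0.65)² = 29.27.
Round up to the next whole unit.

n = 30 per group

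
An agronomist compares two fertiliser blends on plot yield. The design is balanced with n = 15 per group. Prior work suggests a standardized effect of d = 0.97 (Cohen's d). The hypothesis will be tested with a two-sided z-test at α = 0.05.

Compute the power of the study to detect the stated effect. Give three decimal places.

Power ≈ 0.757

Noncentrality parameter: δ = d·√(n/2) = 0.97 × √(15/2) = 2.6565
Two-sided α = 0.05 → critical value z_{0.025} = 1.960.
Power = Φ(δ − 1.960) + Φ(−δ − 1.960) = Φ(0.696) + Φ(-4.616) = 0.7569 + 0.0000 = 0.7569.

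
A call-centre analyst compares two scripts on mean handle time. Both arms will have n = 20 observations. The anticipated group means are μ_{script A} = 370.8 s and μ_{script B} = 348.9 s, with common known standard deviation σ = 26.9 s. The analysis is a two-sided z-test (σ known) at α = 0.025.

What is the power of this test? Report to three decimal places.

Power ≈ 0.630

Standardized effect: d = |μ_{script A} − μ_{script B}| / σ = |370.8 − 348.9| / 26.9 = 0.8141
Noncentrality parameter: δ = d·√(n/2) = 0.8141 × √(20/2) = 2.5745
Critical value for a two-sided test at α = 0.025: z_{α/2} = 2.241.
Power = Φ(δ − 2.241) + Φ(−δ − 2.241) = Φ(0.333) + Φ(-4.816) = 0.6305 + 0.0000 = 0.6305.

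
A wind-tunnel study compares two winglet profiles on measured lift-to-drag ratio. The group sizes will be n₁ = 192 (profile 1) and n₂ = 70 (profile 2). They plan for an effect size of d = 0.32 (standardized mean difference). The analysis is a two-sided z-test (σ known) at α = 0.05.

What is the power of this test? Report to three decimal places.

Power ≈ 0.630

Noncentrality parameter: δ = d / √(1/n₁ + 1/n₂) = 0.32 / √(1/192 + 1/70) = 2.2919
Critical value for a two-sided test at α = 0.05: z_{α/2} = 1.960.
Power = Φ(δ − 1.960) + Φ(−δ − 1.960) = Φ(0.332) + Φ(-4.252) = 0.6300 + 0.0000 = 0.6300.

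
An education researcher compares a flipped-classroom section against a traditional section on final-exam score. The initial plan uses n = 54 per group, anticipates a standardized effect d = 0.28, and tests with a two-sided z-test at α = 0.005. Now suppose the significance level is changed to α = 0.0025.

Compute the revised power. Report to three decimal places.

δ = d·√(n/2) = 0.28 × √(54/2) = 1.4549 (unchanged). New critical value: z_{0.0013} = 3.023.
Revised power = Φ(δ − 3.023) + Φ(−δ − 3.023) = Φ(-1.568) + Φ(-4.478) = 0.0584 + 0.0000 = 0.0584.

Power ≈ 0.058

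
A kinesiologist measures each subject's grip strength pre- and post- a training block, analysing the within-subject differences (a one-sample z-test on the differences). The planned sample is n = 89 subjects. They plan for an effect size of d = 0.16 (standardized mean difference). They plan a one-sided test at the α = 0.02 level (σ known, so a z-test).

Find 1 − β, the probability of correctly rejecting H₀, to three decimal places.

Noncentrality parameter: δ = d·√n = 0.16 × √89 = 1.5094
One-sided α = 0.02 → critical value z_{0.02} = 2.054.
Power = P(Z > 2.054 − δ) = Φ(-0.544) = 0.2931.

Power ≈ 0.293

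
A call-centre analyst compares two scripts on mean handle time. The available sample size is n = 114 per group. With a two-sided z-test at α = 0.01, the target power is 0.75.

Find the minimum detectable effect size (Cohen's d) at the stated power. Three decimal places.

Required noncentrality: δ = z_{0.005} + z_{0.25} = 2.576 + 0.674 = 3.250.
(Lower-tail contribution to power is negligible for δ > 0.)
δ = d·√(n/2) ⇒ d = δ/√(n/2) = 3.250/√(114/2) = 0.4305.

d ≈ 0.431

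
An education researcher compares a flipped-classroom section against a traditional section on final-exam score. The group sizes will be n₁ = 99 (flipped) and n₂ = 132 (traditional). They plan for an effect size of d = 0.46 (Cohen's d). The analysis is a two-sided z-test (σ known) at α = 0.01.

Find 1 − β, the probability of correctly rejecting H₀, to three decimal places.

Noncentrality parameter: δ = d / √(1/n₁ + 1/n₂) = 0.46 / √(1/99 + 1/132) = 3.4598
Two-sided α = 0.01 → critical value z_{0.005} = 2.576.
Power = Φ(δ − 2.576) + Φ(−δ − 2.576) = Φ(0.884) + Φ(-6.036) = 0.8117 + 0.0000 = 0.8117.

Power ≈ 0.812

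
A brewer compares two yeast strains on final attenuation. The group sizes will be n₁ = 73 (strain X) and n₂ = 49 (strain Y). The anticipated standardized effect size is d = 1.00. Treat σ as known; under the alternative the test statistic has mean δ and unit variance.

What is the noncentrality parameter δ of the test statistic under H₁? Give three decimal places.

δ ≈ 5.415

δ = d / √(1/n₁ + 1/n₂) = 1.00 / √(1/73 + 1/49) = 5.4148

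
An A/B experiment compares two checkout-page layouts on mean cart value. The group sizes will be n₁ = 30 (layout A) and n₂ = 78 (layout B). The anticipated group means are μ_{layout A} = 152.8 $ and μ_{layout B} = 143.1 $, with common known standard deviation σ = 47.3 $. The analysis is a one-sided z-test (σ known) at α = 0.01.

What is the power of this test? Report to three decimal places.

Power ≈ 0.085

Standardized effect: d = |μ_{layout A} − μ_{layout B}| / σ = |152.8 − 143.1| / 47.3 = 0.2051
Noncentrality parameter: δ = d / √(1/n₁ + 1/n₂) = 0.2051 / √(1/30 + 1/78) = 0.9546
One-sided α = 0.01 → critical value z_{0.01} = 2.326.
Power = Φ(δ − 2.326) = Φ(-1.372) = 0.0851.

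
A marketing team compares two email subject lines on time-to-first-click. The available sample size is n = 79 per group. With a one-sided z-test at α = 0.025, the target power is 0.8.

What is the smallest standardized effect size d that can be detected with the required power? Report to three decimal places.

Required noncentrality: δ = z_{0.025} + z_{0.20} = 1.960 + 0.842 = 2.802.
δ = d·√(n/2) ⇒ d = δ/√(n/2) = 2.802/√(79/2) = 0.4458.

d ≈ 0.446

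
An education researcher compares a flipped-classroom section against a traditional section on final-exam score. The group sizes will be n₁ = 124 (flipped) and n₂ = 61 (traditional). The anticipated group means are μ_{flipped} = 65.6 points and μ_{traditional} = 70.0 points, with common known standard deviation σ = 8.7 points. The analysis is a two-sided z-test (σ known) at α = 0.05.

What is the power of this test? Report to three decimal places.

Standardized effect: d = |μ_{flipped} − μ_{traditional}| / σ = |65.6 − 70.0| / 8.7 = 0.5057
Noncentrality parameter: δ = d / √(1/n₁ + 1/n₂) = 0.5057 / √(1/124 + 1/61) = 3.2339
Two-sided α = 0.05 → critical value z_{0.025} = 1.960.
Power = Φ(δ − 1.960) + Φ(−δ − 1.960) = Φ(1.274) + Φ(-5.194) = 0.8987 + 0.0000 = 0.8987.

Power ≈ 0.899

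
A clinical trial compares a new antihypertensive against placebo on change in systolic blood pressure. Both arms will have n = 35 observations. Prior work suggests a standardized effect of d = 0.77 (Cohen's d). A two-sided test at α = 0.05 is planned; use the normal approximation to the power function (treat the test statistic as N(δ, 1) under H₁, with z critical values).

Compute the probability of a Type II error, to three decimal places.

β ≈ 0.104

Noncentrality parameter: δ = d·√(n/2) = 0.77 × √(35/2) = 3.2211
Critical value for a two-sided test at α = 0.05: z_{α/2} = 1.960.
Power = Φ(δ − 1.960) + Φ(−δ − 1.960) = Φ(1.261) + Φ(-5.181) = 0.8964 + 0.0000 = 0.8964.
Type II error: β = 1 − power = 1 − 0.8964 = 0.1036.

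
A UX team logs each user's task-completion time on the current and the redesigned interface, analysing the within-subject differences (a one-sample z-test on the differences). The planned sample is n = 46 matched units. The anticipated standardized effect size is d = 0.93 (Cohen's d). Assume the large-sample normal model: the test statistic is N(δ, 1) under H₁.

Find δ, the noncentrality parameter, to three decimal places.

δ ≈ 6.308

δ = d·√n = 0.93 × √46 = 6.3076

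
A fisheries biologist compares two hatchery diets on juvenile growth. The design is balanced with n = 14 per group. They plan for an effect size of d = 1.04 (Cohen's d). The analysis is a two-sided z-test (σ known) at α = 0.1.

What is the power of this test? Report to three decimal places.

Noncentrality parameter: δ = d·√(n/2) = 1.04 × √(14/2) = 2.7516
Critical value for a two-sided test at α = 0.1: z_{α/2} = 1.645.
Power = Φ(δ − 1.645) + Φ(−δ − 1.645) = Φ(1.107) + Φ(-4.396) = 0.8658 + 0.0000 = 0.8658.

Power ≈ 0.866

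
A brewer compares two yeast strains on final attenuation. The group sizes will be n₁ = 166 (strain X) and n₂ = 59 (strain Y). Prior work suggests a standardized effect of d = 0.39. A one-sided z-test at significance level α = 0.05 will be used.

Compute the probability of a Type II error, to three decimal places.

Noncentrality parameter: λ = d / √(1/n₁ + 1/n₂) = 0.39 / √(1/166 + 1/59) = 2.5731
Critical value for a one-sided test at α = 0.05: z_α = 1.645.
Power = P(Z > 1.645 − λ) = Φ(0.928) = 0.8234.
Type II error: β = 1 − power = 1 − 0.8234 = 0.1766.

β ≈ 0.177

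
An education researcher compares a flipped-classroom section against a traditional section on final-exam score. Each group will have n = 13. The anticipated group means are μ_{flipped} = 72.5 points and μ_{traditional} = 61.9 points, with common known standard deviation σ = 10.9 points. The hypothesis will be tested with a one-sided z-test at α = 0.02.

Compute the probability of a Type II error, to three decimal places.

β ≈ 0.335

Standardized effect: d = |μ_{flipped} − μ_{traditional}| / σ = |72.5 − 61.9| / 10.9 = 0.9725
Noncentrality parameter: δ = d·√(n/2) = 0.9725 × √(13/2) = 2.4793
One-sided α = 0.02 → critical value z_{0.02} = 2.054.
Power = P(Z > 2.054 − δ) = Φ(0.426) = 0.6648.
Type II error: β = 1 − power = 1 − 0.6648 = 0.3352.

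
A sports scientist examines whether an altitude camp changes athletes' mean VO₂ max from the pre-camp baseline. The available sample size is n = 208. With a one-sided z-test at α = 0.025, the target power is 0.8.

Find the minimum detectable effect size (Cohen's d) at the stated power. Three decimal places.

d ≈ 0.194

Required noncentrality: δ = z_{0.025} + z_{0.20} = 1.960 + 0.842 = 2.802.
δ = d·√n ⇒ d = δ/√n = 2.802/√208 = 0.1943.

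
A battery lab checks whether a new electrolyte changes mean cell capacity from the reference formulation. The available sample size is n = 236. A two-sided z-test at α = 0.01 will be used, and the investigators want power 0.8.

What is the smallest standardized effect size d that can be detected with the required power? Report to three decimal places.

Need Φ(δ − 2.576) = 0.8, so δ = 2.576 + 0.842 = 3.417.
(The second rejection-region term Φ(−δ − z_{α/2}) is negligible and dropped.)
δ = d·√n ⇒ d = δ/√n = 3.417/√236 = 0.2225.

d ≈ 0.222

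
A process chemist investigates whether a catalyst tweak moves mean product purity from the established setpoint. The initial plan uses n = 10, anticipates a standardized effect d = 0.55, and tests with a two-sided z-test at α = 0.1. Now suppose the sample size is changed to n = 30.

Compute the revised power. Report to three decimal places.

Power ≈ 0.914

With n = 30: δ = d·√n = 0.55 × √30 = 3.0125. Critical value z_{0.05} = 1.645.
Revised power = Φ(δ − 1.645) + Φ(−δ − 1.645) = Φ(1.368) + Φ(-4.657) = 0.9143 + 0.0000 = 0.9143.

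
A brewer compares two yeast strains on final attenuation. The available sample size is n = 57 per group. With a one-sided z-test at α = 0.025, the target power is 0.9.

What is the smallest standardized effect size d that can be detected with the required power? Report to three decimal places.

Need Φ(δ − 1.960) = 0.9, so δ = 1.960 + 1.282 = 3.242.
δ = d·√(n/2) ⇒ d = δ/√(n/2) = 3.242/√(57/2) = 0.6072.

d ≈ 0.607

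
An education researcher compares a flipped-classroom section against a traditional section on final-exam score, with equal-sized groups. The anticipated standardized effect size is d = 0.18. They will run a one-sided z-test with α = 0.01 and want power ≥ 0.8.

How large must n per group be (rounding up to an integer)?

n = 620 per group

For power 0.8 need Φ(δ − z_{0.01}) = 0.8, so δ = z_{0.01} + z_{0.20} = 2.326 + 0.842 = 3.168.
δ = d·√(n/2) ⇒ n = 2(δ/d)² = 2 × (3.168 / 0.18)² = 619.51.
Round up to the next whole unit.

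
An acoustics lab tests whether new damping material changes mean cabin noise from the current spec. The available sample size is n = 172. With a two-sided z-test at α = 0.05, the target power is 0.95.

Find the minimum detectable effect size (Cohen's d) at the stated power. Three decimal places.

Required noncentrality: δ = z_{0.025} + z_{0.05} = 1.960 + 1.645 = 3.605.
(The second rejection-region term Φ(−δ − z_{α/2}) is negligible and dropped.)
δ = d·√n ⇒ d = δ/√n = 3.605/√172 = 0.2749.

d ≈ 0.275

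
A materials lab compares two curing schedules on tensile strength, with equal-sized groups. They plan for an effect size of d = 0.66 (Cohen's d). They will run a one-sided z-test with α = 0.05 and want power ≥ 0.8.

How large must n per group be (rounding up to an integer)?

n = 29 per group

Set Φ(δ − 1.645) = 0.8; then δ − 1.645 = Φ⁻¹(0.8) = 0.842, giving δ = 2.486.
δ = d·√(n/2) ⇒ n = 2(δ/d)² = 2 × (2.486 / 0.66)² = 28.39.
Rounding up, n = 29 per group.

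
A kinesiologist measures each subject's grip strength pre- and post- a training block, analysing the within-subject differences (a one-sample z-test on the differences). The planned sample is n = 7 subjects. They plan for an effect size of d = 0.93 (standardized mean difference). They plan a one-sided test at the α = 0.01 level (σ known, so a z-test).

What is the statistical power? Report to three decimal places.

Power ≈ 0.553

Noncentrality parameter: δ = d·√n = 0.93 × √7 = 2.4605
One-sided α = 0.01 → critical value z_{0.01} = 2.326.
Power = Φ(δ − 2.326) = Φ(0.134) = 0.5534.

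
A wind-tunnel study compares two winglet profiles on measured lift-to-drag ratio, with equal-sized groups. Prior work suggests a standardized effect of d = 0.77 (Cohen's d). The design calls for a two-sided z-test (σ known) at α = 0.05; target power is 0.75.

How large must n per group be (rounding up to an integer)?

n = 24 per group

For power 0.75 need Φ(δ − z_{0.025}) = 0.75, so δ = z_{0.025} + z_{0.25} = 1.960 + 0.674 = 2.634.
(Ignoring the negligible lower-tail rejection probability gives the usual closed-form inversion.)
δ = d·√(n/2) ⇒ n = 2(δ/d)² = 2 × (2.634 / 0.77)² = 23.41.
Round up to the next whole unit.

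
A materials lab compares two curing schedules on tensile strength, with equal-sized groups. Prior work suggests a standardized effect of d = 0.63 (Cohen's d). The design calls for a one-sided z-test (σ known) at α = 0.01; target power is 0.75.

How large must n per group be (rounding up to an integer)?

n = 46 per group

Set Φ(δ − 2.326) = 0.75; then δ − 2.326 = Φ⁻¹(0.75) = 0.674, giving δ = 3.001.
δ = d·√(n/2) ⇒ n = 2(δ/d)² = 2 × (3.001 / 0.63)² = 45.38.
Rounding up, n = 46 per group.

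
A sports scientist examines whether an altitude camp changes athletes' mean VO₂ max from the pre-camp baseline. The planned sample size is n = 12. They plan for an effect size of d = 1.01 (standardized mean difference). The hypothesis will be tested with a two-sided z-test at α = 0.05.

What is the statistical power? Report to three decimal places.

Power ≈ 0.938

Noncentrality parameter: λ = d·√n = 1.01 × √12 = 3.4987
Two-sided α = 0.05 → critical value z_{0.025} = 1.960.
Power = Φ(λ − 1.960) + Φ(−λ − 1.960) = Φ(1.539) + Φ(-5.459) = 0.9381 + 0.0000 = 0.9381.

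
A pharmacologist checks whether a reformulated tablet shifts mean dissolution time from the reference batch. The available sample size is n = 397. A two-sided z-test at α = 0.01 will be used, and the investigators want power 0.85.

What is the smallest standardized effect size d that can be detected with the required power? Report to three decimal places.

d ≈ 0.181

Need Φ(δ − 2.576) = 0.85, so δ = 2.576 + 1.036 = 3.612.
(The second rejection-region term Φ(−δ − z_{α/2}) is negligible and dropped.)
δ = d·√n ⇒ d = δ/√n = 3.612/√397 = 0.1813.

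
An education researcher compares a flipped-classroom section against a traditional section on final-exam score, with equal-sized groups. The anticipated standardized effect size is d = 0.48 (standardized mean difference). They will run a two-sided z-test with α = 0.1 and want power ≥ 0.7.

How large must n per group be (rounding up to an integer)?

n = 41 per group

For power 0.7 need Φ(δ − z_{0.05}) = 0.7, so δ = z_{0.05} + z_{0.30} = 1.645 + 0.524 = 2.169.
(Ignoring the negligible lower-tail rejection probability gives the usual closed-form inversion.)
δ = d·√(n/2) ⇒ n = 2(δ/d)² = 2 × (2.169 / 0.48)² = 40.85.
Round up to the next whole unit.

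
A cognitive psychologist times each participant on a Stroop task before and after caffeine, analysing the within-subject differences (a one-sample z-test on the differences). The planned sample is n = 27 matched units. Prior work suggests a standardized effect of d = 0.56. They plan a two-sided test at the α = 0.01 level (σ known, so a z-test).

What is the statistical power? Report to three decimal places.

Power ≈ 0.631

Noncentrality parameter: λ = d·√n = 0.56 × √27 = 2.9098
Two-sided α = 0.01 → critical value z_{0.005} = 2.576.
Power = Φ(λ − 2.576) + Φ(−λ − 2.576) = Φ(0.334) + Φ(-5.486) = 0.6308 + 0.0000 = 0.6308.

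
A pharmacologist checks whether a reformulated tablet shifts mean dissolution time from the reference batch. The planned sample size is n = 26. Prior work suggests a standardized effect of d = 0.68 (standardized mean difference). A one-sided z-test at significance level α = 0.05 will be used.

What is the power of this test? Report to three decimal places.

Noncentrality parameter: δ = d·√n = 0.68 × √26 = 3.4673
Critical value for a one-sided test at α = 0.05: z_α = 1.645.
Power = Φ(δ − 1.645) = Φ(1.822) = 0.9658.

Power ≈ 0.966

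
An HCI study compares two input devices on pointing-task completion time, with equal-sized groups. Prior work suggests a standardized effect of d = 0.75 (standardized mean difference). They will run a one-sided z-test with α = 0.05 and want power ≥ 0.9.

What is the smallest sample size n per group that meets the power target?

n = 31 per group

Set Φ(δ − 1.645) = 0.9; then δ − 1.645 = Φ⁻¹(0.9) = 1.282, giving δ = 2.926.
δ = d·√(n/2) ⇒ n = 2(δ/d)² = 2 × (2.926 / 0.75)² = 30.45.
Round up to the next whole unit.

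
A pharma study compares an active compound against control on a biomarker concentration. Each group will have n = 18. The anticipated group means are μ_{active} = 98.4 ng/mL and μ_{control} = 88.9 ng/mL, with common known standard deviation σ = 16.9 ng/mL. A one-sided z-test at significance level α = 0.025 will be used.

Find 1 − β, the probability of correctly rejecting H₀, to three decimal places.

Standardized effect: d = |μ_{active} − μ_{control}| / σ = |98.4 − 88.9| / 16.9 = 0.5621
Noncentrality parameter: δ = d·√(n/2) = 0.5621 × √(18/2) = 1.6864
One-sided α = 0.025 → critical value z_{0.025} = 1.960.
Power = Φ(δ − 1.960) = Φ(-0.274) = 0.3922.

Power ≈ 0.392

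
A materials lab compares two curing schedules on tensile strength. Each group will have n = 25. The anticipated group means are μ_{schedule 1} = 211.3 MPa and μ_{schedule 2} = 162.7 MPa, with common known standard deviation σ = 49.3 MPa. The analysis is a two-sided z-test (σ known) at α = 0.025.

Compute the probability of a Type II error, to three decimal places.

β ≈ 0.107

Standardized effect: d = |μ_{schedule 1} − μ_{schedule 2}| / σ = |211.3 − 162.7| / 49.3 = 0.9858
Noncentrality parameter: δ = d·√(n/2) = 0.9858 × √(25/2) = 3.4853
Two-sided α = 0.025 → critical value z_{0.0125} = 2.241.
Power = Φ(δ − 2.241) + Φ(−δ − 2.241) = Φ(1.244) + Φ(-5.727) = 0.8932 + 0.0000 = 0.8932.
Type II error: β = 1 − power = 1 − 0.8932 = 0.1068.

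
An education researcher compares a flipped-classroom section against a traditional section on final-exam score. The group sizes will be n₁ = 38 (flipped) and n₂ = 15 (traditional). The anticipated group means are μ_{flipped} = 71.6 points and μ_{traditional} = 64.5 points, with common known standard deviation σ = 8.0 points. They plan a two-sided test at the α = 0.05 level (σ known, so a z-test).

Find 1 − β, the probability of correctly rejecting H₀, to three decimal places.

Standardized effect: d = |μ_{flipped} − μ_{traditional}| / σ = |71.6 − 64.5| / 8.0 = 0.8875
Noncentrality parameter: δ = d / √(1/n₁ + 1/n₂) = 0.8875 / √(1/38 + 1/15) = 2.9105
Critical value for a two-sided test at α = 0.05: z_{α/2} = 1.960.
Power = Φ(δ − 1.960) + Φ(−δ − 1.960) = Φ(0.951) + Φ(-4.870) = 0.8291 + 0.0000 = 0.8291.

Power ≈ 0.829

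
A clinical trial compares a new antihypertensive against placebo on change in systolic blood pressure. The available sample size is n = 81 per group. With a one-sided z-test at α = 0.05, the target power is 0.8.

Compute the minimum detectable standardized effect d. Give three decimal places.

Required noncentrality: δ = z_{0.05} + z_{0.20} = 1.645 + 0.842 = 2.486.
δ = d·√(n/2) ⇒ d = δ/√(n/2) = 2.486/√(81/2) = 0.3907.

d ≈ 0.391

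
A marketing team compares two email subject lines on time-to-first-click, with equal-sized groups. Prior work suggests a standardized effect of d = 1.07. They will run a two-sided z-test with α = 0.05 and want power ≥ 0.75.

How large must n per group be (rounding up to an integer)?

n = 13 per group

Set Φ(δ − 1.960) = 0.75; then δ − 1.960 = Φ⁻¹(0.75) = 0.674, giving δ = 2.634.
(For δ > 0 the lower-tail rejection region contributes negligibly to power, so the one-term inversion is standard.)
δ = d·√(n/2) ⇒ n = 2(δ/d)² = 2 × (2.634 / 1.07)² = 12.12.
Round up to the next whole unit.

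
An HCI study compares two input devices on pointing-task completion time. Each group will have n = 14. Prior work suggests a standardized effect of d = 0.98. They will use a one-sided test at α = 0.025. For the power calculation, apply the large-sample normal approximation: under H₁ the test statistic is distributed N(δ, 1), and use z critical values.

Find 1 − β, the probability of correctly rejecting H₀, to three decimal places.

Power ≈ 0.737

Noncentrality parameter: δ = d·√(n/2) = 0.98 × √(14/2) = 2.5928
One-sided α = 0.025 → critical value z_{0.025} = 1.960.
Power = P(Z > 1.960 − δ) = Φ(0.633) = 0.7366.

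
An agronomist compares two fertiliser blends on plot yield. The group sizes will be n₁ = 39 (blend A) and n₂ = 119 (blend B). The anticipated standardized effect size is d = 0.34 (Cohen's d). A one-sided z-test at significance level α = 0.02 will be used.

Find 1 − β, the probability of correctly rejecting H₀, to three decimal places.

Noncentrality parameter: λ = d / √(1/n₁ + 1/n₂) = 0.34 / √(1/39 + 1/119) = 1.8427
One-sided α = 0.02 → critical value z_{0.02} = 2.054.
Power = Φ(λ − 2.054) = Φ(-0.211) = 0.4164.

Power ≈ 0.416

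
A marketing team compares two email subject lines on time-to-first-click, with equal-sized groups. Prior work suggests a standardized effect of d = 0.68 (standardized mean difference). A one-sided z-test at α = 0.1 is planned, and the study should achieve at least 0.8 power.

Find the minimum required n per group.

n = 20 per group

Set Φ(δ − 1.282) = 0.8; then δ − 1.282 = Φ⁻¹(0.8) = 0.842, giving δ = 2.123.
δ = d·√(n/2) ⇒ n = 2(δ/d)² = 2 × (2.123 / 0.68)² = 19.50.
Rounding up, n = 20 per group.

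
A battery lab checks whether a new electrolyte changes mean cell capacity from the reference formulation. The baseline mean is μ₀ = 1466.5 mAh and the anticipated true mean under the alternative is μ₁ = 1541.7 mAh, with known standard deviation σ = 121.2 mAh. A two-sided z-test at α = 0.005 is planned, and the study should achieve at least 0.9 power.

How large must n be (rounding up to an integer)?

n = 44

Standardized effect: d = |μ₁ − μ₀| / σ = |1541.7 − 1466.5| / 121.2 = 0.6205
Set Φ(δ − 2.807) = 0.9; then δ − 2.807 = Φ⁻¹(0.9) = 1.282, giving δ = 4.089.
(For δ > 0 the lower-tail rejection region contributes negligibly to power, so the one-term inversion is standard.)
δ = d·√n ⇒ n = (δ/d)² = (4.089 / 0.6205)² = 43.42.
Round up to the next whole unit.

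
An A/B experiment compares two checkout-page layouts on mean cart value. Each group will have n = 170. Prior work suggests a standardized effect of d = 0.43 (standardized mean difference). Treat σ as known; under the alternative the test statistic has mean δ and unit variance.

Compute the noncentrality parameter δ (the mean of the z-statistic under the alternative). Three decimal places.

δ ≈ 3.964

The noncentrality parameter scales effect size by the design's sample-size factor: δ = d·√(n/2) = 0.43 × √(170/2) = 3.9644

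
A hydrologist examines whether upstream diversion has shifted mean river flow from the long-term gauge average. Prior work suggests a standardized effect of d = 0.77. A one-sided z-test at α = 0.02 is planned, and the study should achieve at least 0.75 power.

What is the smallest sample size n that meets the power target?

For power 0.75 need Φ(δ − z_{0.02}) = 0.75, so δ = z_{0.02} + z_{0.25} = 2.054 + 0.674 = 2.728.
δ = d·√n ⇒ n = (δ/d)² = (2.728 / 0.77)² = 12.55.
Rounding up, n = 13.

n = 13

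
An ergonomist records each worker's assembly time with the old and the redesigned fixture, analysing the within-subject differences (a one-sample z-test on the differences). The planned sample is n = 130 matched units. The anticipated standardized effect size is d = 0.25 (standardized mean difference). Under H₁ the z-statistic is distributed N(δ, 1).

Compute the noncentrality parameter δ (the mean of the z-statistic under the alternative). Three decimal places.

The noncentrality parameter scales effect size by the design's sample-size factor: δ = d·√n = 0.25 × √130 = 2.8504

δ ≈ 2.850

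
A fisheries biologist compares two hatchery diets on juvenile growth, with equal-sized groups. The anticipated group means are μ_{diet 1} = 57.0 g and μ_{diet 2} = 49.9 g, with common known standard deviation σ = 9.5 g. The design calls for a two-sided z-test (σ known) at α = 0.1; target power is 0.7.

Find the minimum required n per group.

Standardized effect: d = |μ_{diet 1} − μ_{diet 2}| / σ = |57.0 − 49.9| / 9.5 = 0.7474
Set Φ(δ − 1.645) = 0.7; then δ − 1.645 = Φ⁻¹(0.7) = 0.524, giving δ = 2.169.
(Ignoring the negligible lower-tail rejection probability gives the usual closed-form inversion.)
δ = d·√(n/2) ⇒ n = 2(δ/d)² = 2 × (2.169 / 0.7474)² = 16.85.
Rounding up, n = 17 per group.

n = 17 per group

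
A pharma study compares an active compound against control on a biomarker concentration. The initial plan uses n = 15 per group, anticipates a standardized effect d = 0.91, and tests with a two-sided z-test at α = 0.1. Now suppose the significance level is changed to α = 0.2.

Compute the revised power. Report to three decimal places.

Power ≈ 0.887

δ = d·√(n/2) = 0.91 × √(15/2) = 2.4921 (unchanged). New critical value: z_{0.1} = 1.282.
Revised power = Φ(δ − 1.282) + Φ(−δ − 1.282) = Φ(1.211) + Φ(-3.774) = 0.8870 + 0.0001 = 0.8871.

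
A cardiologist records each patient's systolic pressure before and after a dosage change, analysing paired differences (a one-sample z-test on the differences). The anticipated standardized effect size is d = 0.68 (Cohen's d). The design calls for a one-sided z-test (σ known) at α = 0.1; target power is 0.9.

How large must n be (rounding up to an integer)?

Set Φ(δ − 1.282) = 0.9; then δ − 1.282 = Φ⁻¹(0.9) = 1.282, giving δ = 2.563.
δ = d·√n ⇒ n = (δ/d)² = (2.563 / 0.68)² = 14.21.
Rounding up, n = 15.

n = 15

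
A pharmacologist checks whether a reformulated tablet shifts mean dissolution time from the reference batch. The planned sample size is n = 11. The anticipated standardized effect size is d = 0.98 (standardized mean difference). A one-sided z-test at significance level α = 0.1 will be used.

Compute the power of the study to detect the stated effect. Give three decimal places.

Power ≈ 0.976

Noncentrality parameter: δ = d·√n = 0.98 × √11 = 3.2503
One-sided α = 0.1 → critical value z_{0.1} = 1.282.
Power = P(Z > 1.282 − δ) = Φ(1.969) = 0.9755.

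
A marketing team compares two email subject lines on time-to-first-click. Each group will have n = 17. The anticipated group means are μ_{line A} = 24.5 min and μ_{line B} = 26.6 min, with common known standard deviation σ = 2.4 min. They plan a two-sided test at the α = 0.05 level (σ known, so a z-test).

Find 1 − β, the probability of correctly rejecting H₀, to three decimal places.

Standardized effect: d = |μ_{line A} − μ_{line B}| / σ = |24.5 − 26.6| / 2.4 = 0.8750
Noncentrality parameter: δ = d·√(n/2) = 0.8750 × √(17/2) = 2.5510
Two-sided α = 0.05 → critical value z_{0.025} = 1.960.
Power = Φ(δ − 1.960) + Φ(−δ − 1.960) = Φ(0.591) + Φ(-4.511) = 0.7228 + 0.0000 = 0.7228.

Power ≈ 0.723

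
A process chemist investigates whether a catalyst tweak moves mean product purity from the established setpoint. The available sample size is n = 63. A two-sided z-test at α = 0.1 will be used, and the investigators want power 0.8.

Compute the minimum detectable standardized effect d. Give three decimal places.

d ≈ 0.313

Need Φ(δ − 1.645) = 0.8, so δ = 1.645 + 0.842 = 2.486.
(Lower-tail contribution to power is negligible for δ > 0.)
δ = d·√n ⇒ d = δ/√n = 2.486/√63 = 0.3133.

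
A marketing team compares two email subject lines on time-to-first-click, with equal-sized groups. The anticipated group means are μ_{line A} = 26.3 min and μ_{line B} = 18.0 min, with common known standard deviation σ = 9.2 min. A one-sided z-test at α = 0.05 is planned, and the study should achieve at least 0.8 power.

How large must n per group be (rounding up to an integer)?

n = 16 per group

Standardized effect: d = |μ_{line A} − μ_{line B}| / σ = |26.3 − 18.0| / 9.2 = 0.9022
Set Φ(δ − 1.645) = 0.8; then δ − 1.645 = Φ⁻¹(0.8) = 0.842, giving δ = 2.486.
δ = d·√(n/2) ⇒ n = 2(δ/d)² = 2 × (2.486 / 0.9022)² = 15.19.
Round up to the next whole unit.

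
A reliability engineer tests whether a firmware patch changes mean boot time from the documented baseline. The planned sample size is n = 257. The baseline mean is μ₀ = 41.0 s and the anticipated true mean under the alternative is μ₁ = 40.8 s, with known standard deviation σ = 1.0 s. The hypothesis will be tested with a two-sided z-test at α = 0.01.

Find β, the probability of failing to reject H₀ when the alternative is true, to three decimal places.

Standardized effect: d = |μ₁ − μ₀| / σ = |40.8 − 41.0| / 1.0 = 0.2000
Noncentrality parameter: δ = d·√n = 0.2000 × √257 = 3.2062
Critical value for a two-sided test at α = 0.01: z_{α/2} = 2.576.
Power = Φ(δ − 2.576) + Φ(−δ − 2.576) = Φ(0.630) + Φ(-5.782) = 0.7358 + 0.0000 = 0.7358.
Type II error: β = 1 − power = 1 − 0.7358 = 0.2642.

β ≈ 0.264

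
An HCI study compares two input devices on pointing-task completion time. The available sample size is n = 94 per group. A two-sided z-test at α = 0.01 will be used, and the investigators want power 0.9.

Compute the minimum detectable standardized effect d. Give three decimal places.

d ≈ 0.563

Required noncentrality: δ = z_{0.005} + z_{0.10} = 2.576 + 1.282 = 3.857.
(Lower-tail contribution to power is negligible for δ > 0.)
δ = d·√(n/2) ⇒ d = δ/√(n/2) = 3.857/√(94/2) = 0.5627.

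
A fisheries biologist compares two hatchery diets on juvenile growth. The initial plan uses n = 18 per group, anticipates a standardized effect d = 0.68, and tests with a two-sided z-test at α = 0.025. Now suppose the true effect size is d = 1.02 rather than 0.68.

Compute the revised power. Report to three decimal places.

With d = 1.02: δ = d·√(n/2) = 1.02 × √(18/2) = 3.0600. Critical value z_{0.0125} = 2.241.
Revised power = Φ(δ − 2.241) + Φ(−δ − 2.241) = Φ(0.819) + Φ(-5.301) = 0.7935 + 0.0000 = 0.7935.

Power ≈ 0.793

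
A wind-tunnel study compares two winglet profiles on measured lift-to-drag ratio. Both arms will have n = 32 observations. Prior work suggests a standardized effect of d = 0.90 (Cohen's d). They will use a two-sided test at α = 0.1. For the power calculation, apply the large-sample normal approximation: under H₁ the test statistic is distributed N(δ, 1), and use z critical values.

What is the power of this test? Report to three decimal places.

Power ≈ 0.975

Noncentrality parameter: δ = d·√(n/2) = 0.90 × √(32/2) = 3.6000
Critical value for a two-sided test at α = 0.1: z_{α/2} = 1.645.
Power = Φ(δ − 1.645) + Φ(−δ − 1.645) = Φ(1.955) + Φ(-5.245) = 0.9747 + 0.0000 = 0.9747.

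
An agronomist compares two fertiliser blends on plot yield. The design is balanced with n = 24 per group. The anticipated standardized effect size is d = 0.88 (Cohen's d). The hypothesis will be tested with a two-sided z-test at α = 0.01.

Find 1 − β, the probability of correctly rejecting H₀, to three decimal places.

Power ≈ 0.682

Noncentrality parameter: δ = d·√(n/2) = 0.88 × √(24/2) = 3.0484
Critical value for a two-sided test at α = 0.01: z_{α/2} = 2.576.
Power = Φ(δ − 2.576) + Φ(−δ − 2.576) = Φ(0.473) + Φ(-5.624) = 0.6817 + 0.0000 = 0.6817.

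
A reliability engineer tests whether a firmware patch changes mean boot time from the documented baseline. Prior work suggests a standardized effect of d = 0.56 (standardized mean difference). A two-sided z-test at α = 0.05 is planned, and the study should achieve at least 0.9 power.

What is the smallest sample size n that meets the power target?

n = 34

Set Φ(δ − 1.960) = 0.9; then δ − 1.960 = Φ⁻¹(0.9) = 1.282, giving δ = 3.242.
(The Φ(−δ − z_{α/2}) term is vanishingly small for δ > 0 and is dropped in the standard sample-size formula.)
δ = d·√n ⇒ n = (δ/d)² = (3.242 / 0.56)² = 33.51.
Rounding up, n = 34.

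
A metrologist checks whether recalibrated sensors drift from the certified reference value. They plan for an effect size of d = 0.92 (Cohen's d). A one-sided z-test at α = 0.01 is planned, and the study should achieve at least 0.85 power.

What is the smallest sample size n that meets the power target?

n = 14

For power 0.85 need Φ(δ − z_{0.01}) = 0.85, so δ = z_{0.01} + z_{0.15} = 2.326 + 1.036 = 3.363.
δ = d·√n ⇒ n = (δ/d)² = (3.363 / 0.92)² = 13.36.
Round up to the next whole unit.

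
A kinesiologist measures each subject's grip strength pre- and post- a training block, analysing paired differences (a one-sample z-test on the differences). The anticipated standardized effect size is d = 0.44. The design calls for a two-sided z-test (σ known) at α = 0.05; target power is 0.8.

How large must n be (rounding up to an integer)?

n = 41

Set Φ(δ − 1.960) = 0.8; then δ − 1.960 = Φ⁻¹(0.8) = 0.842, giving δ = 2.802.
(For δ > 0 the lower-tail rejection region contributes negligibly to power, so the one-term inversion is standard.)
δ = d·√n ⇒ n = (δ/d)² = (2.802 / 0.44)² = 40.54.
Round up to the next whole unit.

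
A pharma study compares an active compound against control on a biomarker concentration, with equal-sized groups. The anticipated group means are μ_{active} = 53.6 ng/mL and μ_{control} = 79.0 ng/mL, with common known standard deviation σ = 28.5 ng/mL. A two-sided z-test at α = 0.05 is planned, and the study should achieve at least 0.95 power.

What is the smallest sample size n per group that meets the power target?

n = 33 per group

Standardized effect: d = |μ_{active} − μ_{control}| / σ = |53.6 − 79.0| / 28.5 = 0.8912
Set Φ(δ − 1.960) = 0.95; then δ − 1.960 = Φ⁻¹(0.95) = 1.645, giving δ = 3.605.
(Ignoring the negligible lower-tail rejection probability gives the usual closed-form inversion.)
δ = d·√(n/2) ⇒ n = 2(δ/d)² = 2 × (3.605 / 0.8912)² = 32.72.
Rounding up, n = 33 per group.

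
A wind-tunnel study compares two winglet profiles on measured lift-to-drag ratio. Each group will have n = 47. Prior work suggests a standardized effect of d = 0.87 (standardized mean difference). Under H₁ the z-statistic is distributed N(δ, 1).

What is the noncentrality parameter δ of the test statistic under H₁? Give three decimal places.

The noncentrality parameter scales effect size by the design's sample-size factor: δ = d·√(n/2) = 0.87 × √(47/2) = 4.2175

δ ≈ 4.217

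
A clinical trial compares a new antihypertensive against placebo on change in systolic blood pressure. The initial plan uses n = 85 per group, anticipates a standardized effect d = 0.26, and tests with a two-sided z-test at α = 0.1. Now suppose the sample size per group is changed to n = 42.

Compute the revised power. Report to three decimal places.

With n = 42 per group: δ = d·√(n/2) = 0.26 × √(42/2) = 1.1915. Critical value z_{0.05} = 1.645.
Revised power = Φ(δ − 1.645) + Φ(−δ − 1.645) = Φ(-0.453) + Φ(-2.836) = 0.3251 + 0.0023 = 0.3274.

Power ≈ 0.327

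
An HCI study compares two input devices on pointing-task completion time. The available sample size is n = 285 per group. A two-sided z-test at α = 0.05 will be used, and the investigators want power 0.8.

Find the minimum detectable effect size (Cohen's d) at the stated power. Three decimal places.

d ≈ 0.235

Required noncentrality: δ = z_{0.025} + z_{0.20} = 1.960 + 0.842 = 2.802.
(Lower-tail contribution to power is negligible for δ > 0.)
δ = d·√(n/2) ⇒ d = δ/√(n/2) = 2.802/√(285/2) = 0.2347.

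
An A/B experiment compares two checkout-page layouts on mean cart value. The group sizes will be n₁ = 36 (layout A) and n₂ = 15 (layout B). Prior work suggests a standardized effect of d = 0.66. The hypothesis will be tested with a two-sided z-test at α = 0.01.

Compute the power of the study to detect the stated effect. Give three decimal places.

Noncentrality parameter: δ = d / √(1/n₁ + 1/n₂) = 0.66 / √(1/36 + 1/15) = 2.1476
Two-sided α = 0.01 → critical value z_{0.005} = 2.576.
Power = Φ(δ − 2.576) + Φ(−δ − 2.576) = Φ(-0.428) + Φ(-4.723) = 0.3342 + 0.0000 = 0.3342.

Power ≈ 0.334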